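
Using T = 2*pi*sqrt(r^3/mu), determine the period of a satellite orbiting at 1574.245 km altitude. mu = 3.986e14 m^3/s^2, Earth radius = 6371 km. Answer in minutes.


r = 7945.2450 km = 7.945245e+06 m
T = 2*pi*sqrt(r^3/mu) = 2*pi*sqrt(5.0155883e+20 / 3.986e14)
T = 7048.1017 s = 117.4684 min

117.4684 minutes


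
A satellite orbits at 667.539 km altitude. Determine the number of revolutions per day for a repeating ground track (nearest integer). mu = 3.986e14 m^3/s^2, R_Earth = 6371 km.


r = 7.038539e+06 m
T = 2*pi*sqrt(r^3/mu) = 5876.7201 s = 97.9453 min
revs/day = 1440 / 97.9453 = 14.7021
Rounded: 15 revolutions per day

15 revolutions per day


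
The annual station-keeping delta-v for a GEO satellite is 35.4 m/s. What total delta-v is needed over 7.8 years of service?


dV = rate * years = 35.4 * 7.8
dV = 276.1200 m/s

276.1200 m/s


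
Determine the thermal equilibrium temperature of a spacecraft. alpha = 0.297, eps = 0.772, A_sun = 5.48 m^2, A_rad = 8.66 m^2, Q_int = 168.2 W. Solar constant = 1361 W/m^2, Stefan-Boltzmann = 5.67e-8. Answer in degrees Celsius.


Numerator = alpha*S*A_sun + Q_int = 0.297*1361*5.48 + 168.2 = 2383.3092 W
Denominator = eps*sigma*A_rad = 0.772*5.67e-8*8.66 = 3.7906898e-07 W/K^4
T^4 = 6.2872703e+09 K^4
T = 281.5889 K = 8.4389 C

8.4389 degrees Celsius


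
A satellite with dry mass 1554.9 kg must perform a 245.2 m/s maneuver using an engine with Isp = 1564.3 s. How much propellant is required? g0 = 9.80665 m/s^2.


ve = Isp * g0 = 1564.3 * 9.80665 = 15340.542595 m/s
mass ratio = exp(dv/ve) = exp(245.2/15340.542595) = 1.01611221
m_prop = m_dry * (mr - 1) = 1554.9 * (1.01611221 - 1)
m_prop = 25.0529 kg

25.0529 kg


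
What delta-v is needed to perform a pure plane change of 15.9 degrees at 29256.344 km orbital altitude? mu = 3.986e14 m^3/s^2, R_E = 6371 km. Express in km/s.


r = 35627.3440 km = 3.5627344e+07 m
V = sqrt(mu/r) = 3344.8521 m/s
di = 15.9 deg = 0.2775074 rad
dV = 2*V*sin(di/2) = 2*3344.8521*sin(0.1387537)
dV = 925.2455 m/s = 0.9252455 km/s

0.9252 km/s


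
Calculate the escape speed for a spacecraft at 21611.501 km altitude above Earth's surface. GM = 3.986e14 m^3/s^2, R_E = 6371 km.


r = 6371.0 + 21611.501 = 27982.5010 km = 2.7982501e+07 m
v_esc = sqrt(2*mu/r) = sqrt(2*3.986e14 / 2.7982501e+07)
v_esc = 5337.5306 m/s = 5.3375 km/s

5.3375 km/s


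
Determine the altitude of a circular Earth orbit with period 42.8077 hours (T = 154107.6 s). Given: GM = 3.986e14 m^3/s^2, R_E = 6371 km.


T = 154107.6 s
r = (mu*T^2/(4*pi^2))^(1/3) = (3.986e14 * 154107.6^2 / (4*pi^2))^(1/3)
r = 6.2126262e+07 m = 62126.2620 km
alt = r - R_E = 62126.2620 - 6371 = 55755.2620 km

55755.2620 km


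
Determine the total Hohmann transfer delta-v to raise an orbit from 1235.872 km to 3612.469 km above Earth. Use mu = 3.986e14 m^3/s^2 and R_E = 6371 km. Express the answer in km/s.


r1 = 7606.8720 km = 7.606872e+06 m
r2 = 9983.4690 km = 9.983469e+06 m
dv1 = sqrt(mu/r1)*(sqrt(2*r2/(r1+r2)) - 1) = 473.5214 m/s
dv2 = sqrt(mu/r2)*(1 - sqrt(2*r1/(r1+r2))) = 442.3366 m/s
total dv = |dv1| + |dv2| = 473.5214 + 442.3366 = 915.8580 m/s = 0.915858 km/s

0.9159 km/s


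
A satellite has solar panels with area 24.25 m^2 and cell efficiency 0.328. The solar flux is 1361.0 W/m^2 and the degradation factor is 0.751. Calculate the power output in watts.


P = area * eta * S * degradation
P = 24.25 * 0.328 * 1361.0 * 0.751
P = 8129.8709 W

8129.8709 W


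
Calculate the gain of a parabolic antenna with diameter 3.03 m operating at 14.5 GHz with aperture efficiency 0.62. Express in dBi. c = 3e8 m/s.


lambda = c/f = 3e8 / 1.45e+10 = 0.02068966 m
G = eta*(pi*D/lambda)^2 = 0.62*(pi*3.03/0.02068966)^2
G = 131241.1983 (linear)
G = 10*log10(131241.1983) = 51.1807 dBi

51.1807 dBi


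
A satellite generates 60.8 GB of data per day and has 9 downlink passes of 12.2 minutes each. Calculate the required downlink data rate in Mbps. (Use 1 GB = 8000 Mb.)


total contact time = 9 * 12.2 * 60 = 6588.0000 s
data = 60.8 GB = 486400.0000 Mb
rate = 486400.0000 / 6588.0000 = 73.8312 Mbps

73.8312 Mbps


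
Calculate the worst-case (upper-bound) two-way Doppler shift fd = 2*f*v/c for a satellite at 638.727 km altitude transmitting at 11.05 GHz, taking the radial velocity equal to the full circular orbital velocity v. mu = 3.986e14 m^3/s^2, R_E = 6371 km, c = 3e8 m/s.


r = 7.009727e+06 m
v = sqrt(mu/r) = 7540.8117 m/s (worst-case radial velocity)
f = 11.05 GHz = 1.105e+10 Hz
fd = 2*f*v/c = 2*1.105e+10*7540.8117/3.0e+08
fd = 555506.4603 Hz

555506.4603 Hz


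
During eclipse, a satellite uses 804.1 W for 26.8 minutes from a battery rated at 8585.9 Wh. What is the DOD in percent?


E_used = P * t / 60 = 804.1 * 26.8 / 60 = 359.1647 Wh
DOD = E_used / E_total * 100 = 359.1647 / 8585.9 * 100
DOD = 4.1832 %

4.1832 %


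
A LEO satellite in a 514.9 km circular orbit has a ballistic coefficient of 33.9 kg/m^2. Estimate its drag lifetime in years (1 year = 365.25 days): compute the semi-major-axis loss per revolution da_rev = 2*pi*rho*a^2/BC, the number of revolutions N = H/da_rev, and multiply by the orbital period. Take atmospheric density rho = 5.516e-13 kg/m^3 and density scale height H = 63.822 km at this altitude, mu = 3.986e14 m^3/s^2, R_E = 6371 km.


a = R_E + alt = 6885.9000 km = 6.8859e+06 m
da_rev = 2*pi*rho*a^2/BC = 2*pi*5.516e-13*(6.8859e+06)^2/33.9 = 4.847590 m per revolution
N = H/da_rev = 63822.0000 m / 4.847590 m = 13165.7183 revolutions
P = 2*pi*sqrt(a^3/mu) = 5686.5949 s
lifetime = N*P = 13165.7183 * 5686.5949 = 7.4868106e+07 s = 866.5290 days
years = 866.5290 / 365.25 = 2.3724 years

2.3724 years


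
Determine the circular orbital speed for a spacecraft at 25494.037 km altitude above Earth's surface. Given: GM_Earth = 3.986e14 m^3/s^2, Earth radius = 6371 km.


r = R_E + alt = 6371.0 + 25494.037 = 31865.0370 km = 3.1865037e+07 m
v = sqrt(mu/r) = sqrt(3.986e14 / 3.1865037e+07) = 3536.8076 m/s = 3.5368 km/s

3.5368 km/s


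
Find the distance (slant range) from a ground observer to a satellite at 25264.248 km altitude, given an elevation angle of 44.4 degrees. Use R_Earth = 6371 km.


h = 25264.248 km, el = 44.4 deg
d = -R_E*sin(el) + sqrt((R_E*sin(el))^2 + 2*R_E*h + h^2)
d = -6371.0000*sin(0.7749262) + sqrt((6371.0000*0.6996633)^2 + 2*6371.0000*25264.248 + 25264.248^2)
d = 26848.4997 km

26848.4997 km


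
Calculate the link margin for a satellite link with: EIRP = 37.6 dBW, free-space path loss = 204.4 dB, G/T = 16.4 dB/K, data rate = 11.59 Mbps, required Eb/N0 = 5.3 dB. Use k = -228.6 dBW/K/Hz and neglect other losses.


C/N0 = EIRP - FSPL + G/T - k = 37.6 - 204.4 + 16.4 - (-228.6)
C/N0 = 78.2000 dB-Hz
R_b = 11.59 Mbps = 1.159e+07 bps -> 10*log10(R_b) = 70.6408 dB-Hz
Eb/N0 = C/N0 - 10*log10(R_b) = 78.2000 - 70.6408 = 7.5592 dB
Margin = Eb/N0 - Eb/N0_req = 7.5592 - 5.3 = 2.2592 dB (link closes)

2.2592 dB


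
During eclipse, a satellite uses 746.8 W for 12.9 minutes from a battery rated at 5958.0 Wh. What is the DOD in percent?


E_used = P * t / 60 = 746.8 * 12.9 / 60 = 160.5620 Wh
DOD = E_used / E_total * 100 = 160.5620 / 5958.0 * 100
DOD = 2.6949 %

2.6949 %


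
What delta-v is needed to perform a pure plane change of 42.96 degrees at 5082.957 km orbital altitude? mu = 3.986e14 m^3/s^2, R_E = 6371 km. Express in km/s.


r = 11453.9570 km = 1.1453957e+07 m
V = sqrt(mu/r) = 5899.1695 m/s
di = 42.96 deg = 0.7497934 rad
dV = 2*V*sin(di/2) = 2*5899.1695*sin(0.3748967)
dV = 4320.2736 m/s = 4.3203 km/s

4.3203 km/s


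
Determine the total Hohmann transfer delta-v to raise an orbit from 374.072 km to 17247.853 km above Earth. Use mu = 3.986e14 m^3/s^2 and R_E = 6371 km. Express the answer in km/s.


r1 = 6745.0720 km = 6.745072e+06 m
r2 = 23618.8530 km = 2.3618853e+07 m
dv1 = sqrt(mu/r1)*(sqrt(2*r2/(r1+r2)) - 1) = 1900.9550 m/s
dv2 = sqrt(mu/r2)*(1 - sqrt(2*r1/(r1+r2))) = 1369.8618 m/s
total dv = |dv1| + |dv2| = 1900.9550 + 1369.8618 = 3270.8168 m/s = 3.2708 km/s

3.2708 km/s


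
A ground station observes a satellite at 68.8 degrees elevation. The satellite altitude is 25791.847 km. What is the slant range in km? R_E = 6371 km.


h = 25791.847 km, el = 68.8 deg
d = -R_E*sin(el) + sqrt((R_E*sin(el))^2 + 2*R_E*h + h^2)
d = -6371.0000*sin(1.2008) + sqrt((6371.0000*0.9323238)^2 + 2*6371.0000*25791.847 + 25791.847^2)
d = 26140.3883 km

26140.3883 km


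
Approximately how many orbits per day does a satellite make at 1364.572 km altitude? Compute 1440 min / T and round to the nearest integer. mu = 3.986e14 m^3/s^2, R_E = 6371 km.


r = 7.735572e+06 m
T = 2*pi*sqrt(r^3/mu) = 6770.9541 s = 112.8492 min
revs/day = 1440 / 112.8492 = 12.7604
Rounded: 13 revolutions per day

13 revolutions per day


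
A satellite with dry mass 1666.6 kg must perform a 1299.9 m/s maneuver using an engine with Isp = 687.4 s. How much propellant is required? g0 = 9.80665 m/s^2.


ve = Isp * g0 = 687.4 * 9.80665 = 6741.091210 m/s
mass ratio = exp(dv/ve) = exp(1299.9/6741.091210) = 1.21267939
m_prop = m_dry * (mr - 1) = 1666.6 * (1.21267939 - 1)
m_prop = 354.4515 kg

354.4515 kg


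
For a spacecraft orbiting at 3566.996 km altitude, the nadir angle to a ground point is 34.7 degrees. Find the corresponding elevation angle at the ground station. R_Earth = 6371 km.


r = R_E + alt = 9937.9960 km
Law of sines in the satellite / Earth-center / ground-point triangle:
  sin(nadir)/R_E = sin(90 + el)/r  =>  cos(el) = (r/R_E)*sin(nadir)
cos(el) = (9937.9960 / 6371.0000) * sin(34.7 deg) = 0.8880078
el = arccos(0.8880078) = 27.3760 deg
(Earth-central angle = 90 - nadir - el = 27.9240 deg)

27.3760 degrees


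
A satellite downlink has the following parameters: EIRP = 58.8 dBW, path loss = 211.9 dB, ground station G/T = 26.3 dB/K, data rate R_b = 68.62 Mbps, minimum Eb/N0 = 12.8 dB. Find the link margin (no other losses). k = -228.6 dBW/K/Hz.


C/N0 = EIRP - FSPL + G/T - k = 58.8 - 211.9 + 26.3 - (-228.6)
C/N0 = 101.8000 dB-Hz
R_b = 68.62 Mbps = 6.862e+07 bps -> 10*log10(R_b) = 78.3645 dB-Hz
Eb/N0 = C/N0 - 10*log10(R_b) = 101.8000 - 78.3645 = 23.4355 dB
Margin = Eb/N0 - Eb/N0_req = 23.4355 - 12.8 = 10.6355 dB (link closes)

10.6355 dB


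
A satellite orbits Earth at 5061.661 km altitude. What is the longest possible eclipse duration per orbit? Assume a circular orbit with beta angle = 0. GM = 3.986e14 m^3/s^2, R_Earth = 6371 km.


r = 11432.6610 km
T = 202.7594 min
Eclipse fraction = arcsin(R_E/r)/pi = arcsin(6371.0000/11432.6610)/pi
= arcsin(0.5572631)/pi = 0.1881485
Eclipse duration = 0.1881485 * 202.7594 = 38.1489 min

38.1489 minutes


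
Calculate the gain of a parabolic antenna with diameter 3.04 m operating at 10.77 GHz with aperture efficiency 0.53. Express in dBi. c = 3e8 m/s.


lambda = c/f = 3e8 / 1.077e+10 = 0.02785515 m
G = eta*(pi*D/lambda)^2 = 0.53*(pi*3.04/0.02785515)^2
G = 62303.3902 (linear)
G = 10*log10(62303.3902) = 47.9451 dBi

47.9451 dBi


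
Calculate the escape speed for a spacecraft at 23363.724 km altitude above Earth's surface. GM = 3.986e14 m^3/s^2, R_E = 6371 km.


r = 6371.0 + 23363.724 = 29734.7240 km = 2.9734724e+07 m
v_esc = sqrt(2*mu/r) = sqrt(2*3.986e14 / 2.9734724e+07)
v_esc = 5177.8765 m/s = 5.1779 km/s

5.1779 km/s


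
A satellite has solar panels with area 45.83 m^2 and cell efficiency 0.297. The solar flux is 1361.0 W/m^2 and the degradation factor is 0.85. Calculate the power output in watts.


P = area * eta * S * degradation
P = 45.83 * 0.297 * 1361.0 * 0.85
P = 15746.4753 W

15746.4753 W


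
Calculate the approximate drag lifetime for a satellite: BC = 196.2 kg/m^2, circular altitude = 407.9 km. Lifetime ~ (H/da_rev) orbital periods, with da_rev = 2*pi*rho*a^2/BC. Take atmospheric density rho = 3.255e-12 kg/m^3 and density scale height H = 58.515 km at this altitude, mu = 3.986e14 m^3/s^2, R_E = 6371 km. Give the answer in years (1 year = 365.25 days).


a = R_E + alt = 6778.9000 km = 6.7789e+06 m
da_rev = 2*pi*rho*a^2/BC = 2*pi*3.255e-12*(6.7789e+06)^2/196.2 = 4.790163 m per revolution
N = H/da_rev = 58515.0000 m / 4.790163 m = 12215.6589 revolutions
P = 2*pi*sqrt(a^3/mu) = 5554.5651 s
lifetime = N*P = 12215.6589 * 5554.5651 = 6.7852673e+07 s = 785.3319 days
years = 785.3319 / 365.25 = 2.1501 years

2.1501 years


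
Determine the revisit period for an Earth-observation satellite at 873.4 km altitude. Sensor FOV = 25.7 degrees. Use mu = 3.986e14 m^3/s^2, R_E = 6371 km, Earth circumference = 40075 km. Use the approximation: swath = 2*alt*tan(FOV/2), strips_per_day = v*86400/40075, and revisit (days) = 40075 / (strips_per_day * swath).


swath = 2*873.4*tan(0.2242748) = 398.4666 km
v = sqrt(mu/r) = 7417.6688 m/s = 7.4177 km/s
strips/day = v*86400/40075 = 7.4177*86400/40075 = 15.9922
coverage/day = strips * swath = 15.9922 * 398.4666 = 6372.3492 km
revisit = 40075 / 6372.3492 = 6.2889 days

6.2889 days


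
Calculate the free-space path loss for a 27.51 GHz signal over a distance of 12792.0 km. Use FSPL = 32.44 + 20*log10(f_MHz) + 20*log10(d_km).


f = 27.51 GHz = 27510.0000 MHz
d = 12792.0 km
FSPL = 32.44 + 20*log10(27510.0000) + 20*log10(12792.0)
FSPL = 32.44 + 88.7898 + 82.1388
FSPL = 203.3686 dB

203.3686 dB


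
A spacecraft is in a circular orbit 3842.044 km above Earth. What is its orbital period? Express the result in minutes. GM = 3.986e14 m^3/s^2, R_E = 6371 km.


r = 10213.0440 km = 1.0213044e+07 m
T = 2*pi*sqrt(r^3/mu) = 2*pi*sqrt(1.0652845e+21 / 3.986e14)
T = 10271.7402 s = 171.1957 min

171.1957 minutes


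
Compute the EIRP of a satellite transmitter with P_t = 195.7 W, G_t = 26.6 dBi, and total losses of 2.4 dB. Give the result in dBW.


Pt = 195.7 W = 22.9159 dBW
EIRP = Pt_dBW + Gt - losses = 22.9159 + 26.6 - 2.4 = 47.1159 dBW

47.1159 dBW


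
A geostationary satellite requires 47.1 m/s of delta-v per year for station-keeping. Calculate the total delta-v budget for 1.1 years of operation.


dV = rate * years = 47.1 * 1.1
dV = 51.8100 m/s

51.8100 m/s


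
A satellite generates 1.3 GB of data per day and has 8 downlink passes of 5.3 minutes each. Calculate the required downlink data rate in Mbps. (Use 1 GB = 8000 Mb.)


total contact time = 8 * 5.3 * 60 = 2544.0000 s
data = 1.3 GB = 10400.0000 Mb
rate = 10400.0000 / 2544.0000 = 4.0881 Mbps

4.0881 Mbps


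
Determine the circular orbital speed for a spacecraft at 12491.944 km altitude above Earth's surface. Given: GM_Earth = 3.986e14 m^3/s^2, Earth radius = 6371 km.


r = R_E + alt = 6371.0 + 12491.944 = 18862.9440 km = 1.8862944e+07 m
v = sqrt(mu/r) = sqrt(3.986e14 / 1.8862944e+07) = 4596.8879 m/s = 4.5969 km/s

4.5969 km/s


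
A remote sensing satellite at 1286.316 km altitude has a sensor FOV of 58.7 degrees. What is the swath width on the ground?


FOV = 58.7 deg = 1.0245 rad
swath = 2 * alt * tan(FOV/2) = 2 * 1286.316 * tan(0.5122541)
swath = 2 * 1286.316 * 0.5623219
swath = 1446.6472 km

1446.6472 km


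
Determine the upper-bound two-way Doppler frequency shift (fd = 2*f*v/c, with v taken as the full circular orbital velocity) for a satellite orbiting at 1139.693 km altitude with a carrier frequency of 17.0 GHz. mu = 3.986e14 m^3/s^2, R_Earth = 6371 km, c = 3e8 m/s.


r = 7.510693e+06 m
v = sqrt(mu/r) = 7284.9847 m/s (worst-case radial velocity)
f = 17.0 GHz = 1.7e+10 Hz
fd = 2*f*v/c = 2*1.7e+10*7284.9847/3.0e+08
fd = 825631.5954 Hz

825631.5954 Hz


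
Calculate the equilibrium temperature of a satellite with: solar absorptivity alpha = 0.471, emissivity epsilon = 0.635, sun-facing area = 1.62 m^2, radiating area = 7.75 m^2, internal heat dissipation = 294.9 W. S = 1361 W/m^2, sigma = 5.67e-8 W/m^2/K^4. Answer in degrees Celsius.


Numerator = alpha*S*A_sun + Q_int = 0.471*1361*1.62 + 294.9 = 1333.3702 W
Denominator = eps*sigma*A_rad = 0.635*5.67e-8*7.75 = 2.7903487e-07 W/K^4
T^4 = 4.7785074e+09 K^4
T = 262.9197 K = -10.2303 C

-10.2303 degrees Celsius


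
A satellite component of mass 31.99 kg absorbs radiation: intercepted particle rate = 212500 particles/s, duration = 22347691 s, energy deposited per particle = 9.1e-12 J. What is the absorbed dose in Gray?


Total energy deposited = rate * time * E_per
  = 212500 * 22347691 * 9.1e-12 = 43.2148 J
Dose = E_total / mass = 43.2148 / 31.99
Dose = 1.3509 Gy

1.3509 Gy


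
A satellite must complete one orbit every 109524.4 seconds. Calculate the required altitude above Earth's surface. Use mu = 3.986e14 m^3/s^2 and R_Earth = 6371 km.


T = 109524.4 s
r = (mu*T^2/(4*pi^2))^(1/3) = (3.986e14 * 109524.4^2 / (4*pi^2))^(1/3)
r = 4.9476592e+07 m = 49476.5917 km
alt = r - R_E = 49476.5917 - 6371 = 43105.5917 km

43105.5917 km


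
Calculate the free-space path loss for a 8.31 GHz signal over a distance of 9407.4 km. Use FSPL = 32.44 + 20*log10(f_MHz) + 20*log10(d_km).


f = 8.31 GHz = 8310.0000 MHz
d = 9407.4 km
FSPL = 32.44 + 20*log10(8310.0000) + 20*log10(9407.4)
FSPL = 32.44 + 78.3920 + 79.4694
FSPL = 190.3014 dB

190.3014 dB


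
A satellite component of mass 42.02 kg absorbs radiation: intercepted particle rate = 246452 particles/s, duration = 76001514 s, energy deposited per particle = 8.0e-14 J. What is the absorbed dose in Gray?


Total energy deposited = rate * time * E_per
  = 246452 * 76001514 * 8.0e-14 = 1.4985 J
Dose = E_total / mass = 1.4985 / 42.02
Dose = 0.03566059 Gy

0.0357 Gy


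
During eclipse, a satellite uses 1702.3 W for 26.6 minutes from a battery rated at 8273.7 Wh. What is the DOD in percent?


E_used = P * t / 60 = 1702.3 * 26.6 / 60 = 754.6863 Wh
DOD = E_used / E_total * 100 = 754.6863 / 8273.7 * 100
DOD = 9.1215 %

9.1215 %


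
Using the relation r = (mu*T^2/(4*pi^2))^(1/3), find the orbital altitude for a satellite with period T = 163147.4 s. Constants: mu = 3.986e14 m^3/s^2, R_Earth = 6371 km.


T = 163147.4 s
r = (mu*T^2/(4*pi^2))^(1/3) = (3.986e14 * 163147.4^2 / (4*pi^2))^(1/3)
r = 6.4532619e+07 m = 64532.6189 km
alt = r - R_E = 64532.6189 - 6371 = 58161.6189 km

58161.6189 km


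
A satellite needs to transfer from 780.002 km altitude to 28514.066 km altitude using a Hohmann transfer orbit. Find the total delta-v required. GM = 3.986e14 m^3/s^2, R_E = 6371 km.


r1 = 7151.0020 km = 7.151002e+06 m
r2 = 34885.0660 km = 3.4885066e+07 m
dv1 = sqrt(mu/r1)*(sqrt(2*r2/(r1+r2)) - 1) = 2152.5829 m/s
dv2 = sqrt(mu/r2)*(1 - sqrt(2*r1/(r1+r2))) = 1408.5711 m/s
total dv = |dv1| + |dv2| = 2152.5829 + 1408.5711 = 3561.1540 m/s = 3.5612 km/s

3.5612 km/s


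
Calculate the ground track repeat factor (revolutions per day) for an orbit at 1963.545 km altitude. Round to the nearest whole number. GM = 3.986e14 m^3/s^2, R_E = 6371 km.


r = 8.334545e+06 m
T = 2*pi*sqrt(r^3/mu) = 7572.4090 s = 126.2068 min
revs/day = 1440 / 126.2068 = 11.4098
Rounded: 11 revolutions per day

11 revolutions per day


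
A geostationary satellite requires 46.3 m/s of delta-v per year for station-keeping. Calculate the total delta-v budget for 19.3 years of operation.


dV = rate * years = 46.3 * 19.3
dV = 893.5900 m/s

893.5900 m/s


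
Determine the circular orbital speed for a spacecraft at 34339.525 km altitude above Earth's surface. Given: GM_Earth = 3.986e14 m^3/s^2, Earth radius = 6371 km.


r = R_E + alt = 6371.0 + 34339.525 = 40710.5250 km = 4.0710525e+07 m
v = sqrt(mu/r) = sqrt(3.986e14 / 4.0710525e+07) = 3129.0701 m/s = 3.1291 km/s

3.1291 km/s


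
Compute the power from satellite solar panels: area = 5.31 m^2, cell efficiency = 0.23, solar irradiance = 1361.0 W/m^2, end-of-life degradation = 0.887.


P = area * eta * S * degradation
P = 5.31 * 0.23 * 1361.0 * 0.887
P = 1474.3619 W

1474.3619 W


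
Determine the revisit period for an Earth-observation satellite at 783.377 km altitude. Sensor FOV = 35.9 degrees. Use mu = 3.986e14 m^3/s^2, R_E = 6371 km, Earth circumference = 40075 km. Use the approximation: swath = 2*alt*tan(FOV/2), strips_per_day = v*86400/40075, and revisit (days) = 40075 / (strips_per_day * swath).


swath = 2*783.377*tan(0.3132866) = 507.5581 km
v = sqrt(mu/r) = 7464.1909 m/s = 7.4642 km/s
strips/day = v*86400/40075 = 7.4642*86400/40075 = 16.0925
coverage/day = strips * swath = 16.0925 * 507.5581 = 8167.8675 km
revisit = 40075 / 8167.8675 = 4.9064 days

4.9064 days


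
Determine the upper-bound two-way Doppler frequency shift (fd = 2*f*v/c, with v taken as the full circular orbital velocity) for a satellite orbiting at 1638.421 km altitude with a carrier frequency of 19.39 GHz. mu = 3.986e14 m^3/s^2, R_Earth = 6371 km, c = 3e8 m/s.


r = 8.009421e+06 m
v = sqrt(mu/r) = 7054.5300 m/s (worst-case radial velocity)
f = 19.39 GHz = 1.939e+10 Hz
fd = 2*f*v/c = 2*1.939e+10*7054.5300/3.0e+08
fd = 911915.5810 Hz

911915.5810 Hz


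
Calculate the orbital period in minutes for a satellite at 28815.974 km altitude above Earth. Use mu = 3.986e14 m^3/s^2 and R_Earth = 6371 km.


r = 35186.9740 km = 3.5186974e+07 m
T = 2*pi*sqrt(r^3/mu) = 2*pi*sqrt(4.3565807e+22 / 3.986e14)
T = 65687.7069 s = 1094.7951 min

1094.7951 minutes


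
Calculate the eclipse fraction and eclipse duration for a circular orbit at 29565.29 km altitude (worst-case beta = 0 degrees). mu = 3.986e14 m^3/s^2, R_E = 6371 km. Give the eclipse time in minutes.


r = 35936.2900 km
T = 1129.9516 min
Eclipse fraction = arcsin(R_E/r)/pi = arcsin(6371.0000/35936.2900)/pi
= arcsin(0.177286)/pi = 0.05673175
Eclipse duration = 0.05673175 * 1129.9516 = 64.1041 min

64.1041 minutes


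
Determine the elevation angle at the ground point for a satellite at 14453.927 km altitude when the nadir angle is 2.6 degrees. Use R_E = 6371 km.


r = R_E + alt = 20824.9270 km
Law of sines in the satellite / Earth-center / ground-point triangle:
  sin(nadir)/R_E = sin(90 + el)/r  =>  cos(el) = (r/R_E)*sin(nadir)
cos(el) = (20824.9270 / 6371.0000) * sin(2.6 deg) = 0.1482783
el = arccos(0.1482783) = 81.4728 deg
(Earth-central angle = 90 - nadir - el = 5.9272 deg)

81.4728 degrees


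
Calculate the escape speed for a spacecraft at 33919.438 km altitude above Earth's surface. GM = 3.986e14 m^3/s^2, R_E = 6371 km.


r = 6371.0 + 33919.438 = 40290.4380 km = 4.0290438e+07 m
v_esc = sqrt(2*mu/r) = sqrt(2*3.986e14 / 4.0290438e+07)
v_esc = 4448.1830 m/s = 4.4482 km/s

4.4482 km/s


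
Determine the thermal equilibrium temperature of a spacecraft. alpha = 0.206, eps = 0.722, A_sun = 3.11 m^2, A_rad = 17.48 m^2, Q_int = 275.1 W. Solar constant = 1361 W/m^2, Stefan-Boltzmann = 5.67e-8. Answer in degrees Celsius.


Numerator = alpha*S*A_sun + Q_int = 0.206*1361*3.11 + 275.1 = 1147.0383 W
Denominator = eps*sigma*A_rad = 0.722*5.67e-8*17.48 = 7.1558575e-07 W/K^4
T^4 = 1.6029361e+09 K^4
T = 200.0917 K = -73.0583 C

-73.0583 degrees Celsius


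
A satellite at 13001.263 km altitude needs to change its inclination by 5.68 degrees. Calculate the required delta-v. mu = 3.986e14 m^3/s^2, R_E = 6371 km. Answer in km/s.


r = 19372.2630 km = 1.9372263e+07 m
V = sqrt(mu/r) = 4536.0566 m/s
di = 5.68 deg = 0.0991347 rad
dV = 2*V*sin(di/2) = 2*4536.0566*sin(0.04956735)
dV = 449.4965 m/s = 0.4494965 km/s

0.4495 km/s


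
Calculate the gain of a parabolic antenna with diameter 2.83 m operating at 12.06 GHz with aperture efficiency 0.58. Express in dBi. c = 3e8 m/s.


lambda = c/f = 3e8 / 1.206e+10 = 0.02487562 m
G = eta*(pi*D/lambda)^2 = 0.58*(pi*2.83/0.02487562)^2
G = 74088.8265 (linear)
G = 10*log10(74088.8265) = 48.6975 dBi

48.6975 dBi


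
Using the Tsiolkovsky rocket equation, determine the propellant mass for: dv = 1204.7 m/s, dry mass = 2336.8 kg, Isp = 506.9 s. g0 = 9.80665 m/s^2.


ve = Isp * g0 = 506.9 * 9.80665 = 4970.990885 m/s
mass ratio = exp(dv/ve) = exp(1204.7/4970.990885) = 1.27423506
m_prop = m_dry * (mr - 1) = 2336.8 * (1.27423506 - 1)
m_prop = 640.8325 kg

640.8325 kg


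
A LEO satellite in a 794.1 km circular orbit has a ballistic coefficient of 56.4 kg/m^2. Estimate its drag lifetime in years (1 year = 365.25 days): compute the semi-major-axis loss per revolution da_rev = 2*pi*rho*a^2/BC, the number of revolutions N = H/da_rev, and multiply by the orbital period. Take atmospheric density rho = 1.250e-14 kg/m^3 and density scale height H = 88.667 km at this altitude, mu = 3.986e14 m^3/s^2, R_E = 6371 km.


a = R_E + alt = 7165.1000 km = 7.1651e+06 m
da_rev = 2*pi*rho*a^2/BC = 2*pi*1.250e-14*(7.1651e+06)^2/56.4 = 0.0714916449 m per revolution
N = H/da_rev = 88667.0000 m / 0.0714916449 m = 1.2402428e+06 revolutions
P = 2*pi*sqrt(a^3/mu) = 6035.9357 s
lifetime = N*P = 1.2402428e+06 * 6035.9357 = 7.486026e+09 s = 86643.8193 days
years = 86643.8193 / 365.25 = 237.2178 years

237.2178 years


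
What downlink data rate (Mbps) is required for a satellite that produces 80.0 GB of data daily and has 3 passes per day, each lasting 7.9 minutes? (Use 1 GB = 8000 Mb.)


total contact time = 3 * 7.9 * 60 = 1422.0000 s
data = 80.0 GB = 640000.0000 Mb
rate = 640000.0000 / 1422.0000 = 450.0703 Mbps

450.0703 Mbps


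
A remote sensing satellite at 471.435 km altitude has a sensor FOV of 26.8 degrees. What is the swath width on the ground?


FOV = 26.8 deg = 0.4677482 rad
swath = 2 * alt * tan(FOV/2) = 2 * 471.435 * tan(0.2338741)
swath = 2 * 471.435 * 0.2382336
swath = 224.6233 km

224.6233 km


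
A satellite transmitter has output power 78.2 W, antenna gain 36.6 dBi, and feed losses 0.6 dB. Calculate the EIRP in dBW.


Pt = 78.2 W = 18.9321 dBW
EIRP = Pt_dBW + Gt - losses = 18.9321 + 36.6 - 0.6 = 54.9321 dBW

54.9321 dBW


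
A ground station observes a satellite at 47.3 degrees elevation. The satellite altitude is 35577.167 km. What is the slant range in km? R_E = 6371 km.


h = 35577.167 km, el = 47.3 deg
d = -R_E*sin(el) + sqrt((R_E*sin(el))^2 + 2*R_E*h + h^2)
d = -6371.0000*sin(0.8255407) + sqrt((6371.0000*0.7349146)^2 + 2*6371.0000*35577.167 + 35577.167^2)
d = 37042.9297 km

37042.9297 km


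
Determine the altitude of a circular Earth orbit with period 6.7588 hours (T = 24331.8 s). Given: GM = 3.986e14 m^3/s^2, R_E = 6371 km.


T = 24331.8 s
r = (mu*T^2/(4*pi^2))^(1/3) = (3.986e14 * 24331.8^2 / (4*pi^2))^(1/3)
r = 1.8148553e+07 m = 18148.5533 km
alt = r - R_E = 18148.5533 - 6371 = 11777.5533 km

11777.5533 km


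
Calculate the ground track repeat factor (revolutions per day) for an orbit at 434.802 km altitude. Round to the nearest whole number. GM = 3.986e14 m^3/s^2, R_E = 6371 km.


r = 6.805802e+06 m
T = 2*pi*sqrt(r^3/mu) = 5587.6628 s = 93.1277 min
revs/day = 1440 / 93.1277 = 15.4626
Rounded: 15 revolutions per day

15 revolutions per day


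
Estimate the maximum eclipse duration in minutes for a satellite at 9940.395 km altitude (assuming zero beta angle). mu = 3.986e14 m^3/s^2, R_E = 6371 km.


r = 16311.3950 km
T = 345.5386 min
Eclipse fraction = arcsin(R_E/r)/pi = arcsin(6371.0000/16311.3950)/pi
= arcsin(0.3905858)/pi = 0.1277275
Eclipse duration = 0.1277275 * 345.5386 = 44.1348 min

44.1348 minutes


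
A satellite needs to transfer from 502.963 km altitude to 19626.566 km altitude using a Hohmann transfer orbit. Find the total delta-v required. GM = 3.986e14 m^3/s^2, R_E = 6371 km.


r1 = 6873.9630 km = 6.873963e+06 m
r2 = 25997.5660 km = 2.5997566e+07 m
dv1 = sqrt(mu/r1)*(sqrt(2*r2/(r1+r2)) - 1) = 1962.2385 m/s
dv2 = sqrt(mu/r2)*(1 - sqrt(2*r1/(r1+r2))) = 1383.3605 m/s
total dv = |dv1| + |dv2| = 1962.2385 + 1383.3605 = 3345.5990 m/s = 3.3456 km/s

3.3456 km/s


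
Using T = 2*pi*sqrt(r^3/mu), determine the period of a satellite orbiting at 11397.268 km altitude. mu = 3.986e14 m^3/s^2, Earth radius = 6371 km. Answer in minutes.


r = 17768.2680 km = 1.7768268e+07 m
T = 2*pi*sqrt(r^3/mu) = 2*pi*sqrt(5.6096438e+21 / 3.986e14)
T = 23571.0465 s = 392.8508 min

392.8508 minutes


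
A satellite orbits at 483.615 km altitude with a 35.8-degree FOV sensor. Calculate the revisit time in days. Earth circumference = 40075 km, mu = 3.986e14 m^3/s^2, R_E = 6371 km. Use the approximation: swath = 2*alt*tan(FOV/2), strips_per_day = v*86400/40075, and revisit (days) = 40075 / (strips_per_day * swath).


swath = 2*483.615*tan(0.3124139) = 312.4068 km
v = sqrt(mu/r) = 7625.6543 m/s = 7.6257 km/s
strips/day = v*86400/40075 = 7.6257*86400/40075 = 16.4406
coverage/day = strips * swath = 16.4406 * 312.4068 = 5136.1509 km
revisit = 40075 / 5136.1509 = 7.8025 days

7.8025 days


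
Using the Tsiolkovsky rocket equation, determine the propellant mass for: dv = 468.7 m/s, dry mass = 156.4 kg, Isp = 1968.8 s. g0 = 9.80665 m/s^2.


ve = Isp * g0 = 1968.8 * 9.80665 = 19307.332520 m/s
mass ratio = exp(dv/ve) = exp(468.7/19307.332520) = 1.02457281
m_prop = m_dry * (mr - 1) = 156.4 * (1.02457281 - 1)
m_prop = 3.8432 kg

3.8432 kg


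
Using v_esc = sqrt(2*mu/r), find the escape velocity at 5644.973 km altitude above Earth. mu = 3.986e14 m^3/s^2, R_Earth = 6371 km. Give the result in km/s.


r = 6371.0 + 5644.973 = 12015.9730 km = 1.2015973e+07 m
v_esc = sqrt(2*mu/r) = sqrt(2*3.986e14 / 1.2015973e+07)
v_esc = 8145.2454 m/s = 8.1452 km/s

8.1452 km/s


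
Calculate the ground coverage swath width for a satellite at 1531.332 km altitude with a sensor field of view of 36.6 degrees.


FOV = 36.6 deg = 0.6387905 rad
swath = 2 * alt * tan(FOV/2) = 2 * 1531.332 * tan(0.3193953)
swath = 2 * 1531.332 * 0.3307184
swath = 1012.8793 km

1012.8793 km


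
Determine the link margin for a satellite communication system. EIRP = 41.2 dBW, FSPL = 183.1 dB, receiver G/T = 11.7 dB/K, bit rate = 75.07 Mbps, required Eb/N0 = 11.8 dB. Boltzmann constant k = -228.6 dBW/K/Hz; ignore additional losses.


C/N0 = EIRP - FSPL + G/T - k = 41.2 - 183.1 + 11.7 - (-228.6)
C/N0 = 98.4000 dB-Hz
R_b = 75.07 Mbps = 7.507e+07 bps -> 10*log10(R_b) = 78.7547 dB-Hz
Eb/N0 = C/N0 - 10*log10(R_b) = 98.4000 - 78.7547 = 19.6453 dB
Margin = Eb/N0 - Eb/N0_req = 19.6453 - 11.8 = 7.8453 dB (link closes)

7.8453 dB


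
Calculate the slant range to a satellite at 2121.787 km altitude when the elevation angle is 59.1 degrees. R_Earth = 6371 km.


h = 2121.787 km, el = 59.1 deg
d = -R_E*sin(el) + sqrt((R_E*sin(el))^2 + 2*R_E*h + h^2)
d = -6371.0000*sin(1.0315) + sqrt((6371.0000*0.8580649)^2 + 2*6371.0000*2121.787 + 2121.787^2)
d = 2370.5476 km

2370.5476 km


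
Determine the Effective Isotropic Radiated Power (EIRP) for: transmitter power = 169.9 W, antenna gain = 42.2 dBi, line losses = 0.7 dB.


Pt = 169.9 W = 22.3019 dBW
EIRP = Pt_dBW + Gt - losses = 22.3019 + 42.2 - 0.7 = 63.8019 dBW

63.8019 dBW


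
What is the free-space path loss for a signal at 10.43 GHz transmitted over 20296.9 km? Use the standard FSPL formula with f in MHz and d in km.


f = 10.43 GHz = 10430.0000 MHz
d = 20296.9 km
FSPL = 32.44 + 20*log10(10430.0000) + 20*log10(20296.9)
FSPL = 32.44 + 80.3657 + 86.1486
FSPL = 198.9543 dB

198.9543 dB


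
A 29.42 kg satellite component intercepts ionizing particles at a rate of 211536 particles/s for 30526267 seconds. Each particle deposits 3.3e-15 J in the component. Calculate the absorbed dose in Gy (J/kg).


Total energy deposited = rate * time * E_per
  = 211536 * 30526267 * 3.3e-15 = 0.02130943 J
Dose = E_total / mass = 0.02130943 / 29.42
Dose = 7.2431797e-04 Gy

7.2432e-04 Gy


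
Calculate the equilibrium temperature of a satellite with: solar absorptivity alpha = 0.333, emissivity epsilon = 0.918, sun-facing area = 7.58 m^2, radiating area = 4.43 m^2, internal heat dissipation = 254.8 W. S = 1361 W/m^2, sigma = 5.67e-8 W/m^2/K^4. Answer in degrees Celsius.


Numerator = alpha*S*A_sun + Q_int = 0.333*1361*7.58 + 254.8 = 3690.1545 W
Denominator = eps*sigma*A_rad = 0.918*5.67e-8*4.43 = 2.3058416e-07 W/K^4
T^4 = 1.6003504e+10 K^4
T = 355.6754 K = 82.5254 C

82.5254 degrees Celsius


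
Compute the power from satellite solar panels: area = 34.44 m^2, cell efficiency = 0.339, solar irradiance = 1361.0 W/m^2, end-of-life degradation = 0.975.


P = area * eta * S * degradation
P = 34.44 * 0.339 * 1361.0 * 0.975
P = 15492.6454 W

15492.6454 W


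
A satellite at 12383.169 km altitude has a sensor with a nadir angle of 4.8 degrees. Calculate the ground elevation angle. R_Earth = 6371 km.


r = R_E + alt = 18754.1690 km
Law of sines in the satellite / Earth-center / ground-point triangle:
  sin(nadir)/R_E = sin(90 + el)/r  =>  cos(el) = (r/R_E)*sin(nadir)
cos(el) = (18754.1690 / 6371.0000) * sin(4.8 deg) = 0.2463206
el = arccos(0.2463206) = 75.7401 deg
(Earth-central angle = 90 - nadir - el = 9.4599 deg)

75.7401 degrees


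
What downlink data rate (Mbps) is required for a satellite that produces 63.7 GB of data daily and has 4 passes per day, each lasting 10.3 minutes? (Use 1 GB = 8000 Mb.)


total contact time = 4 * 10.3 * 60 = 2472.0000 s
data = 63.7 GB = 509600.0000 Mb
rate = 509600.0000 / 2472.0000 = 206.1489 Mbps

206.1489 Mbps


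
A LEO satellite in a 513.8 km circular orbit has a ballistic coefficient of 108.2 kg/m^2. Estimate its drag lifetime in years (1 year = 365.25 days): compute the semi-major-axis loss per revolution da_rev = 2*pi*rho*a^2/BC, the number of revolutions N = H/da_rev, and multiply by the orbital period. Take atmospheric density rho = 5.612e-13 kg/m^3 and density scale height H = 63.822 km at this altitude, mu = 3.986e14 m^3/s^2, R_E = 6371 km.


a = R_E + alt = 6884.8000 km = 6.8848e+06 m
da_rev = 2*pi*rho*a^2/BC = 2*pi*5.612e-13*(6.8848e+06)^2/108.2 = 1.544731 m per revolution
N = H/da_rev = 63822.0000 m / 1.544731 m = 41315.9252 revolutions
P = 2*pi*sqrt(a^3/mu) = 5685.2323 s
lifetime = N*P = 41315.9252 * 5685.2323 = 2.3489063e+08 s = 2718.6416 days
years = 2718.6416 / 365.25 = 7.4432 years

7.4432 years


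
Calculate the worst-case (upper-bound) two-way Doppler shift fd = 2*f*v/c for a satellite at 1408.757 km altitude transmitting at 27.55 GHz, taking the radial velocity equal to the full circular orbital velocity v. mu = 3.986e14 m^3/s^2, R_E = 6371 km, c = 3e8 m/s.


r = 7.779757e+06 m
v = sqrt(mu/r) = 7157.9001 m/s (worst-case radial velocity)
f = 27.55 GHz = 2.755e+10 Hz
fd = 2*f*v/c = 2*2.755e+10*7157.9001/3.0e+08
fd = 1.3146676e+06 Hz

1.3147e+06 Hz


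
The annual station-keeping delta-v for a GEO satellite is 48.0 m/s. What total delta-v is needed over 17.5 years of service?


dV = rate * years = 48.0 * 17.5
dV = 840.0000 m/s

840.0000 m/s


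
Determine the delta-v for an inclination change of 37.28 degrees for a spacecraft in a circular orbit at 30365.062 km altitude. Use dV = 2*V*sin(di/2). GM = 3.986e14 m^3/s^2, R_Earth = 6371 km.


r = 36736.0620 km = 3.6736062e+07 m
V = sqrt(mu/r) = 3293.9905 m/s
di = 37.28 deg = 0.6506587 rad
dV = 2*V*sin(di/2) = 2*3293.9905*sin(0.3253294)
dV = 2105.6564 m/s = 2.1057 km/s

2.1057 km/s


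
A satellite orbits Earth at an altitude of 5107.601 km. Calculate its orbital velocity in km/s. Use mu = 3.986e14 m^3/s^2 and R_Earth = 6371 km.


r = R_E + alt = 6371.0 + 5107.601 = 11478.6010 km = 1.1478601e+07 m
v = sqrt(mu/r) = sqrt(3.986e14 / 1.1478601e+07) = 5892.8335 m/s = 5.8928 km/s

5.8928 km/s


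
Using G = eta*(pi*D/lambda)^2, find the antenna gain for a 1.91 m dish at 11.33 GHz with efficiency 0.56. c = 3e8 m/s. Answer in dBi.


lambda = c/f = 3e8 / 1.133e+10 = 0.02647838 m
G = eta*(pi*D/lambda)^2 = 0.56*(pi*1.91/0.02647838)^2
G = 28758.8700 (linear)
G = 10*log10(28758.8700) = 44.5877 dBi

44.5877 dBi


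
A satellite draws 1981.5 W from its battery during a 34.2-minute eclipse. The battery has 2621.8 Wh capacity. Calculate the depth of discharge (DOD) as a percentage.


E_used = P * t / 60 = 1981.5 * 34.2 / 60 = 1129.4550 Wh
DOD = E_used / E_total * 100 = 1129.4550 / 2621.8 * 100
DOD = 43.0794 %

43.0794 %


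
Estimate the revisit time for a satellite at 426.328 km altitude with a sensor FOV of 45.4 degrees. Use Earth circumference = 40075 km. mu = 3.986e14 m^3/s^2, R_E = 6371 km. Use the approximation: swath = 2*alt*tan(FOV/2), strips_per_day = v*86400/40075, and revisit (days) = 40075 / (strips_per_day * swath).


swath = 2*426.328*tan(0.3961897) = 356.6737 km
v = sqrt(mu/r) = 7657.7209 m/s = 7.6577 km/s
strips/day = v*86400/40075 = 7.6577*86400/40075 = 16.5097
coverage/day = strips * swath = 16.5097 * 356.6737 = 5888.5839 km
revisit = 40075 / 5888.5839 = 6.8055 days

6.8055 days


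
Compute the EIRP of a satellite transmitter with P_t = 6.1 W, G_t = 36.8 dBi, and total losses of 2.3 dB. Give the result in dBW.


Pt = 6.1 W = 7.8533 dBW
EIRP = Pt_dBW + Gt - losses = 7.8533 + 36.8 - 2.3 = 42.3533 dBW

42.3533 dBW


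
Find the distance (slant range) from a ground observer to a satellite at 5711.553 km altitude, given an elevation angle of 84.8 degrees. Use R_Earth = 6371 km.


h = 5711.553 km, el = 84.8 deg
d = -R_E*sin(el) + sqrt((R_E*sin(el))^2 + 2*R_E*h + h^2)
d = -6371.0000*sin(1.4800) + sqrt((6371.0000*0.9958844)^2 + 2*6371.0000*5711.553 + 5711.553^2)
d = 5723.9683 km

5723.9683 km


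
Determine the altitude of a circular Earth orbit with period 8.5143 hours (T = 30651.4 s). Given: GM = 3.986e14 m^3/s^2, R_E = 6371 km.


T = 30651.4 s
r = (mu*T^2/(4*pi^2))^(1/3) = (3.986e14 * 30651.4^2 / (4*pi^2))^(1/3)
r = 2.1168629e+07 m = 21168.6289 km
alt = r - R_E = 21168.6289 - 6371 = 14797.6289 km

14797.6289 km


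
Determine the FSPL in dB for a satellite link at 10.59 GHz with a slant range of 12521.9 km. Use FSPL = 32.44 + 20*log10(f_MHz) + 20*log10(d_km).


f = 10.59 GHz = 10590.0000 MHz
d = 12521.9 km
FSPL = 32.44 + 20*log10(10590.0000) + 20*log10(12521.9)
FSPL = 32.44 + 80.4979 + 81.9534
FSPL = 194.8913 dB

194.8913 dB


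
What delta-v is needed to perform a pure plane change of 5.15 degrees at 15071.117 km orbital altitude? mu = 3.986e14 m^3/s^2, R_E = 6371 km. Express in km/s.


r = 21442.1170 km = 2.1442117e+07 m
V = sqrt(mu/r) = 4311.5638 m/s
di = 5.15 deg = 0.08988446 rad
dV = 2*V*sin(di/2) = 2*4311.5638*sin(0.04494223)
dV = 387.4121 m/s = 0.3874121 km/s

0.3874 km/s


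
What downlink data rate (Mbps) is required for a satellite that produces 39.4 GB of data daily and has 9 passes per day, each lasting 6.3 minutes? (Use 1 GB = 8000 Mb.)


total contact time = 9 * 6.3 * 60 = 3402.0000 s
data = 39.4 GB = 315200.0000 Mb
rate = 315200.0000 / 3402.0000 = 92.6514 Mbps

92.6514 Mbps


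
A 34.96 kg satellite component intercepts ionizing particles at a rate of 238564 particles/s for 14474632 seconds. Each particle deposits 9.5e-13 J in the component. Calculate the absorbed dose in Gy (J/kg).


Total energy deposited = rate * time * E_per
  = 238564 * 14474632 * 9.5e-13 = 3.2805 J
Dose = E_total / mass = 3.2805 / 34.96
Dose = 0.09383495 Gy

0.0938 Gy


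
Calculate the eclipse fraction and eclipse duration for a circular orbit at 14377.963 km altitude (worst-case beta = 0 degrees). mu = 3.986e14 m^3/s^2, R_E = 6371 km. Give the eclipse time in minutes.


r = 20748.9630 km
T = 495.7407 min
Eclipse fraction = arcsin(R_E/r)/pi = arcsin(6371.0000/20748.9630)/pi
= arcsin(0.3070515)/pi = 0.09934238
Eclipse duration = 0.09934238 * 495.7407 = 49.2481 min

49.2481 minutes


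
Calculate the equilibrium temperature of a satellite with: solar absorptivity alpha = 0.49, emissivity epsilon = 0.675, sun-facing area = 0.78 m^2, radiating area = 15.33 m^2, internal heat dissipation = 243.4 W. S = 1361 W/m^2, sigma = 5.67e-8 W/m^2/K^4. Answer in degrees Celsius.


Numerator = alpha*S*A_sun + Q_int = 0.49*1361*0.78 + 243.4 = 763.5742 W
Denominator = eps*sigma*A_rad = 0.675*5.67e-8*15.33 = 5.8671743e-07 W/K^4
T^4 = 1.3014343e+09 K^4
T = 189.9352 K = -83.2148 C

-83.2148 degrees Celsius


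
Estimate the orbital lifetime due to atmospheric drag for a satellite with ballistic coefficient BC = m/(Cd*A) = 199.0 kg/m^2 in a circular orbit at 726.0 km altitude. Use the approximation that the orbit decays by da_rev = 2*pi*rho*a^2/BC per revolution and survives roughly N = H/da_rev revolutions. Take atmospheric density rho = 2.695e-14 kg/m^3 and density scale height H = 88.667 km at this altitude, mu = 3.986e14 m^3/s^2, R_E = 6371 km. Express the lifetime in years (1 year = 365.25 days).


a = R_E + alt = 7097.0000 km = 7.097e+06 m
da_rev = 2*pi*rho*a^2/BC = 2*pi*2.695e-14*(7.097e+06)^2/199.0 = 0.0428583228 m per revolution
N = H/da_rev = 88667.0000 m / 0.0428583228 m = 2.0688397e+06 revolutions
P = 2*pi*sqrt(a^3/mu) = 5950.0886 s
lifetime = N*P = 2.0688397e+06 * 5950.0886 = 1.2309779e+10 s = 142474.2991 days
years = 142474.2991 / 365.25 = 390.0734 years

390.0734 years
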